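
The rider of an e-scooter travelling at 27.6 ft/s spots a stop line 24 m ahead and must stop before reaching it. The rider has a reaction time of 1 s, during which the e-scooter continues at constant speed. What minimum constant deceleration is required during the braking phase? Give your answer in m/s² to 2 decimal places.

27.6 ft/s × 0.3048 = 8.4125 m/s.
Distance covered during reaction = 8.4125 × 1 = 8.412 m.
Distance available for braking: 24 − 8.412 = 15.588 m.
v² = 2a·d ⇒ a = v²/(2d) = 8.4125² / (2 × 15.588) = 70.770 / 31.176 = 2.2700 m/s².

Required deceleration ≈ 2.27 m/s²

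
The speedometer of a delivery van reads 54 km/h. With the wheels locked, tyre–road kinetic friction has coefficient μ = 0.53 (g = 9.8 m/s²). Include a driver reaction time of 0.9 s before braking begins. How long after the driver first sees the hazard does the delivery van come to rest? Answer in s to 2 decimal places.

54 km/h ÷ 3.6 = 15.0000 m/s.
a = μg = 0.53 × 9.8 = 5.194 m/s².
Braking time = v/a = 15.0000 / 5.194 = 2.888 s.
Total = 0.9 + 2.888 = 3.788 s.

Total time ≈ 3.79 s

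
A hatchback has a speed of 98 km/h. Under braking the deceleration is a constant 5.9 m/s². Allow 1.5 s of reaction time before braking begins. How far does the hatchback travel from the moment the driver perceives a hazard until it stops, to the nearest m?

Total stopping distance ≈ 104 m

98 km/h ÷ 3.6 = 27.2222 m/s.
Reaction distance = v·t_r = 27.2222 × 1.5 = 40.833 m.
Braking distance = v²/(2a) = 27.2222² / (2 × 5.900) = 741.048 / 11.800 = 62.801 m.
Total = 40.833 + 62.801 = 103.634 m.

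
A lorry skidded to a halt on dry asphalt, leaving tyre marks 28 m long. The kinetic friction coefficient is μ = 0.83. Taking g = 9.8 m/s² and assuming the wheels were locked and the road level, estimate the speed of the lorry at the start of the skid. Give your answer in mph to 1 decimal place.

Initial speed ≈ 47.7 mph

Deceleration a = μg = 0.83 × 9.8 = 8.134 m/s².
v = √(2a·d) = √(2 × 8.134 × 28) = √455.504 = 21.3425 m/s.
= 21.3425 ÷ 0.44704 = 47.742 mph.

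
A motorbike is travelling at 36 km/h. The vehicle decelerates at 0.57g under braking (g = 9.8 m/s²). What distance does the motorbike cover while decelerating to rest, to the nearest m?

Braking distance ≈ 9 m

36 km/h ÷ 3.6 = 10.0000 m/s.
a = 0.57 × 9.8 = 5.586 m/s².
Braking distance = v²/(2a) = 10.0000² / (2 × 5.586) = 100.000 / 11.172 = 8.951 m.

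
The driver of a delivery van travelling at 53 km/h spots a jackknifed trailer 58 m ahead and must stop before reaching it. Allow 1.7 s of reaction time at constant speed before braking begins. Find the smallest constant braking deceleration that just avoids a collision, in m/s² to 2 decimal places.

53 km/h ÷ 3.6 = 14.7222 m/s.
Distance covered during reaction = 14.7222 × 1.7 = 25.028 m.
Distance available for braking: 58 − 25.028 = 32.972 m.
v² = 2a·d ⇒ a = v²/(2d) = 14.7222² / (2 × 32.972) = 216.743 / 65.944 = 3.2868 m/s².

Required deceleration ≈ 3.29 m/s²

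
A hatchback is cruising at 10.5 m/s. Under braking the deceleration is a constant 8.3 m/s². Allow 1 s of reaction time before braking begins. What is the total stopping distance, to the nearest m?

Reaction distance = v·t_r = 10.5000 × 1 = 10.500 m.
Braking distance = v²/(2a) = 10.5000² / (2 × 8.300) = 110.250 / 16.600 = 6.642 m.
Total = 10.500 + 6.642 = 17.142 m.

Total stopping distance ≈ 17 m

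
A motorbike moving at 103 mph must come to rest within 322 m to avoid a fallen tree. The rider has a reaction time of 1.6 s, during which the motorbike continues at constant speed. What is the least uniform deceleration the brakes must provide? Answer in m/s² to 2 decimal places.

103 mph × 0.44704 = 46.0451 m/s.
Distance covered during reaction = 46.0451 × 1.6 = 73.672 m.
Distance available for braking: 322 − 73.672 = 248.328 m.
v² = 2a·d ⇒ a = v²/(2d) = 46.0451² / (2 × 248.328) = 2120.151 / 496.656 = 4.2689 m/s².

Required deceleration ≈ 4.27 m/s²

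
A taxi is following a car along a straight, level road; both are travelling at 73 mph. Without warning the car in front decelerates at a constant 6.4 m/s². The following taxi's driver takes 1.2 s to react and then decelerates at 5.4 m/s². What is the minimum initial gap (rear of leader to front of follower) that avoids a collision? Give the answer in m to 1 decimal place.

73 mph × 0.44704 = 32.6339 m/s.
Leader travels v²/(2a_L) = 1064.971 / 12.800 = 83.201 m before stopping.
Follower covers v·t_r = 32.6339 × 1.2 = 39.161 m while reacting, then v²/(2a_F) = 1064.971 / 10.800 = 98.608 m while braking, for a total of 39.161 + 98.608 = 137.769 m.
Since a_F ≤ a_L and the follower starts braking later, the follower is never slower than the leader, so the closest approach is when both have stopped.
Minimum gap = 137.769 − 83.201 = 54.568 m.

Minimum gap ≈ 54.6 m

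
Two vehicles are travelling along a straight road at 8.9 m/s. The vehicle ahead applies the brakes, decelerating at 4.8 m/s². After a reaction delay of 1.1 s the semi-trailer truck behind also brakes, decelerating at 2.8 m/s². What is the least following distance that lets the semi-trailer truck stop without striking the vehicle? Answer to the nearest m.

Minimum gap ≈ 16 m

Leader travels v²/(2a_L) = 79.210 / 9.600 = 8.251 m before stopping.
Follower covers v·t_r = 8.9000 × 1.1 = 9.790 m while reacting, then v²/(2a_F) = 79.210 / 5.600 = 14.145 m while braking, for a total of 9.790 + 14.145 = 23.935 m.
Since a_F ≤ a_L and the follower starts braking later, the follower is never slower than the leader, so the closest approach is when both have stopped.
Minimum gap = 23.935 − 8.251 = 15.684 m.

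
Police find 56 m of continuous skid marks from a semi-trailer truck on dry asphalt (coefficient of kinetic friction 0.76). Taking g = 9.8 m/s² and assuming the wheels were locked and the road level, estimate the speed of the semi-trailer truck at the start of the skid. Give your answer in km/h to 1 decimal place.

Initial speed ≈ 104.0 km/h

Deceleration a = μg = 0.76 × 9.8 = 7.448 m/s².
v = √(2a·d) = √(2 × 7.448 × 56) = √834.176 = 28.8821 m/s.
= 28.8821 × 3.6 = 103.976 km/h.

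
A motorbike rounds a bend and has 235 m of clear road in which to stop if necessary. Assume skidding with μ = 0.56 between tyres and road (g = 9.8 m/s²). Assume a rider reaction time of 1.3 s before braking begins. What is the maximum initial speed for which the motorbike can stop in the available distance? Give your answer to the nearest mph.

Maximum speed ≈ 99 mph

a = μg = 0.56 × 9.8 = 5.488 m/s².
Stopping distance: v·t_r + v²/(2a) = 235 with t_r = 1.3 s and a = 5.488 m/s².
So v² + 14.269 v − 2579.36 = 0.
Positive root: v = −a·t_r + √((a·t_r)² + 2a·d) = −7.134 + √(50.894 + 2579.36) = 44.1520 m/s.
44.1520 m/s ÷ 0.44704 = 98.765 mph.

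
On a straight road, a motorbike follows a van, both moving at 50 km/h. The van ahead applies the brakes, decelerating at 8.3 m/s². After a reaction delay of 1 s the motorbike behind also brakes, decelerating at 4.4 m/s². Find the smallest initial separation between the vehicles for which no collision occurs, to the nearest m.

Minimum gap ≈ 24 m

50 km/h ÷ 3.6 = 13.8889 m/s.
Leader travels v²/(2a_L) = 192.902 / 16.600 = 11.621 m before stopping.
Follower covers v·t_r = 13.8889 × 1 = 13.889 m while reacting, then v²/(2a_F) = 192.902 / 8.800 = 21.921 m while braking, for a total of 13.889 + 21.921 = 35.810 m.
Since a_F ≤ a_L and the follower starts braking later, the follower is never slower than the leader, so the closest approach is when both have stopped.
Minimum gap = 35.810 − 11.621 = 24.189 m.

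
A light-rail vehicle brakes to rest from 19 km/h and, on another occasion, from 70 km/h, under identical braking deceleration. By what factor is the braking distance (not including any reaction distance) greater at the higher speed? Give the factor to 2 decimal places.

Factor ≈ 13.57

Braking distance d = v²/(2a), so with a fixed, d ∝ v².
Factor = (70/19)² = 3.6842² = 13.5733.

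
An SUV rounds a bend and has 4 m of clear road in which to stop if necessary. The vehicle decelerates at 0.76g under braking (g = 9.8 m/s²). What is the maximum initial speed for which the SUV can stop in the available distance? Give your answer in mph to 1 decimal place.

Maximum speed ≈ 17.3 mph

a = 0.76 × 9.8 = 7.448 m/s².
v²/(2a) = d ⇒ v = √(2 × 7.448 × 4) = √59.58 = 7.7188 m/s.
7.7188 m/s ÷ 0.44704 = 17.266 mph.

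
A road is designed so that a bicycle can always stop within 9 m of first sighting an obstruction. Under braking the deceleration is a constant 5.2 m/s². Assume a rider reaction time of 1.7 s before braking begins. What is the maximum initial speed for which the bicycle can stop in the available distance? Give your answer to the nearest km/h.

Maximum speed ≈ 15 km/h

Stopping distance: v·t_r + v²/(2a) = 9 with t_r = 1.7 s and a = 5.200 m/s².
So v² + 17.680 v − 93.60 = 0.
Positive root: v = −a·t_r + √((a·t_r)² + 2a·d) = −8.840 + √(78.146 + 93.60) = 4.2652 m/s.
4.2652 m/s × 3.6 = 15.355 km/h.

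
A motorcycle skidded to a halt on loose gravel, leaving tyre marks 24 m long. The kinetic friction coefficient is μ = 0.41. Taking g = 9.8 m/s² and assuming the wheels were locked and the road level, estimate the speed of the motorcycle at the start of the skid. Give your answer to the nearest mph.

Initial speed ≈ 31 mph

Deceleration a = μg = 0.41 × 9.8 = 4.018 m/s².
v = √(2a·d) = √(2 × 4.018 × 24) = √192.864 = 13.8875 m/s.
= 13.8875 ÷ 0.44704 = 31.065 mph.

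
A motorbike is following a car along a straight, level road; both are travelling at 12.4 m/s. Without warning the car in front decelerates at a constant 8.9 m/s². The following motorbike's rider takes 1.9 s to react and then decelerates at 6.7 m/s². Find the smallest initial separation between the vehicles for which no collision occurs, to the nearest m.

Minimum gap ≈ 26 m

Leader travels v²/(2a_L) = 153.760 / 17.800 = 8.638 m before stopping.
Follower covers v·t_r = 12.4000 × 1.9 = 23.560 m while reacting, then v²/(2a_F) = 153.760 / 13.400 = 11.475 m while braking, for a total of 23.560 + 11.475 = 35.035 m.
Since a_F ≤ a_L and the follower starts braking later, the follower is never slower than the leader, so the closest approach is when both have stopped.
Minimum gap = 35.035 − 8.638 = 26.397 m.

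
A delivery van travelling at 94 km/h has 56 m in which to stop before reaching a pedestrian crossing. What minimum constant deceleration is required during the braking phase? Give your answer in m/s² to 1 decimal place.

Required deceleration ≈ 6.1 m/s²

94 km/h ÷ 3.6 = 26.1111 m/s.
v² = 2a·d ⇒ a = v²/(2d) = 26.1111² / (2 × 56.000) = 681.790 / 112.000 = 6.0874 m/s².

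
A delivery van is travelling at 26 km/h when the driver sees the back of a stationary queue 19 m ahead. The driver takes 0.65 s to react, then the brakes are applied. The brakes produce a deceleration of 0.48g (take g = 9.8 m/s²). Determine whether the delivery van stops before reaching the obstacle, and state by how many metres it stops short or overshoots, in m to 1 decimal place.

26 km/h ÷ 3.6 = 7.2222 m/s.
a = 0.48 × 9.8 = 4.704 m/s².
Reaction distance = 7.2222 × 0.65 = 4.694 m.
Braking distance = v²/(2a) = 52.160 / 9.408 = 5.544 m.
Total stopping distance = 4.694 + 5.544 = 10.238 m, vs 19 m available — it stops with 19 − 10.238 = 8.762 m to spare.

Yes — it stops 8.8 m short of the obstacle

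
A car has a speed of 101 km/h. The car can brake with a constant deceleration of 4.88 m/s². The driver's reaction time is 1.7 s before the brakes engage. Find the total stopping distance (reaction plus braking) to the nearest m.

Total stopping distance ≈ 128 m

101 km/h ÷ 3.6 = 28.0556 m/s.
Reaction distance = v·t_r = 28.0556 × 1.7 = 47.695 m.
Braking distance = v²/(2a) = 28.0556² / (2 × 4.880) = 787.117 / 9.760 = 80.647 m.
Total = 47.695 + 80.647 = 128.342 m.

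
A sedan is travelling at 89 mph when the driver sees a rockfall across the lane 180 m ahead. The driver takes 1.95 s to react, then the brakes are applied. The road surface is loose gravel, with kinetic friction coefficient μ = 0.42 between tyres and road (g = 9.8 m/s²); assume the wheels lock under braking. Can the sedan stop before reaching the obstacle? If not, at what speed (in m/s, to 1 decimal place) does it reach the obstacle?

No — it strikes the obstacle at 27.2 m/s

89 mph × 0.44704 = 39.7866 m/s.
a = μg = 0.42 × 9.8 = 4.116 m/s².
Reaction distance = 39.7866 × 1.95 = 77.584 m.
Braking distance needed to stop: v²/(2a) = 1582.974 / 8.232 = 192.295 m, so total needed = 77.584 + 192.295 = 269.879 m > 180 m — it cannot stop.
Distance remaining when braking begins: 180 − 77.584 = 102.416 m.
v² = v₀² − 2a·d = 1582.974 − 2 × 4.116 × 102.416 = 739.885 m²/s².
v = √739.885 = 27.201 m/s.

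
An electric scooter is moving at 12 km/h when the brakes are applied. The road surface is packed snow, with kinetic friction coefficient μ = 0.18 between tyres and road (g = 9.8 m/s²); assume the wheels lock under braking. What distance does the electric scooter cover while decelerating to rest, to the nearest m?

Braking distance ≈ 3 m

12 km/h ÷ 3.6 = 3.3333 m/s.
a = μg = 0.18 × 9.8 = 1.764 m/s².
Braking distance = v²/(2a) = 3.3333² / (2 × 1.764) = 11.111 / 3.528 = 3.149 m.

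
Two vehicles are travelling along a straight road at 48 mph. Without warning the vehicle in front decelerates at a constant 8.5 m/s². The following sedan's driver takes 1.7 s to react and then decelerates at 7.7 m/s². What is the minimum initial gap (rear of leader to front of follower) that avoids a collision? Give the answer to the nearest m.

Minimum gap ≈ 39 m

48 mph × 0.44704 = 21.4579 m/s.
Leader travels v²/(2a_L) = 460.441 / 17.000 = 27.085 m before stopping.
Follower covers v·t_r = 21.4579 × 1.7 = 36.478 m while reacting, then v²/(2a_F) = 460.441 / 15.400 = 29.899 m while braking, for a total of 36.478 + 29.899 = 66.377 m.
Since a_F ≤ a_L and the follower starts braking later, the follower is never slower than the leader, so the closest approach is when both have stopped.
Minimum gap = 66.377 − 27.085 = 39.292 m.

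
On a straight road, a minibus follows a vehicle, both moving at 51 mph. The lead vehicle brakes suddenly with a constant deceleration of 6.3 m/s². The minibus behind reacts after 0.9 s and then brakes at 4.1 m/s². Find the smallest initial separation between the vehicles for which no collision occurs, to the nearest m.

51 mph × 0.44704 = 22.7990 m/s.
Leader travels v²/(2a_L) = 519.794 / 12.600 = 41.253 m before stopping.
Follower covers v·t_r = 22.7990 × 0.9 = 20.519 m while reacting, then v²/(2a_F) = 519.794 / 8.200 = 63.390 m while braking, for a total of 20.519 + 63.390 = 83.909 m.
Since a_F ≤ a_L and the follower starts braking later, the follower is never slower than the leader, so the closest approach is when both have stopped.
Minimum gap = 83.909 − 41.253 = 42.656 m.

Minimum gap ≈ 43 m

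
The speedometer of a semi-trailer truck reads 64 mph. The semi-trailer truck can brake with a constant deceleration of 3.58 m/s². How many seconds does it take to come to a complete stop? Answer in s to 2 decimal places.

Braking time ≈ 7.99 s

64 mph × 0.44704 = 28.6106 m/s.
Braking time = v/a = 28.6106 / 3.580 = 7.992 s.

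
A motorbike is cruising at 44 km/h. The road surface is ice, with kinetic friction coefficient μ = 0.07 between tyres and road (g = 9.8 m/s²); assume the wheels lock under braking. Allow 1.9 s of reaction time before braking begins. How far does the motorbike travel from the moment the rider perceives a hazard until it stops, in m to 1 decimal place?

44 km/h ÷ 3.6 = 12.2222 m/s.
a = μg = 0.07 × 9.8 = 0.686 m/s².
Reaction distance = v·t_r = 12.2222 × 1.9 = 23.222 m.
Braking distance = v²/(2a) = 12.2222² / (2 × 0.686) = 149.382 / 1.372 = 108.879 m.
Total = 23.222 + 108.879 = 132.101 m.

Total stopping distance ≈ 132.1 m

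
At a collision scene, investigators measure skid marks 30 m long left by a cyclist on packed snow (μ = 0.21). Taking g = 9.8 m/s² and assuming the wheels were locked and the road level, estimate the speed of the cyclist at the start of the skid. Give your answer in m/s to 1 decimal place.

Initial speed ≈ 11.1 m/s

Deceleration a = μg = 0.21 × 9.8 = 2.058 m/s².
v = √(2a·d) = √(2 × 2.058 × 30) = √123.480 = 11.1122 m/s.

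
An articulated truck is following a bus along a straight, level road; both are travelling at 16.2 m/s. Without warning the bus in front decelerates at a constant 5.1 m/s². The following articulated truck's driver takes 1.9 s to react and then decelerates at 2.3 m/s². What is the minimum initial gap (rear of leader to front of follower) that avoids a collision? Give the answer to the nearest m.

Minimum gap ≈ 62 m

Leader travels v²/(2a_L) = 262.440 / 10.200 = 25.729 m before stopping.
Follower covers v·t_r = 16.2000 × 1.9 = 30.780 m while reacting, then v²/(2a_F) = 262.440 / 4.600 = 57.052 m while braking, for a total of 30.780 + 57.052 = 87.832 m.
Since a_F ≤ a_L and the follower starts braking later, the follower is never slower than the leader, so the closest approach is when both have stopped.
Minimum gap = 87.832 − 25.729 = 62.103 m.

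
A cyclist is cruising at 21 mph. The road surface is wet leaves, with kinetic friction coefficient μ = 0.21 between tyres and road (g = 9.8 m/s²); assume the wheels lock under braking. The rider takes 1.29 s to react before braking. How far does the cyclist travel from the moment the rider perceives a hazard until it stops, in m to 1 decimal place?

Total stopping distance ≈ 33.5 m

21 mph × 0.44704 = 9.3878 m/s.
a = μg = 0.21 × 9.8 = 2.058 m/s².
Reaction distance = v·t_r = 9.3878 × 1.29 = 12.110 m.
Braking distance = v²/(2a) = 9.3878² / (2 × 2.058) = 88.131 / 4.116 = 21.412 m.
Total = 12.110 + 21.412 = 33.522 m.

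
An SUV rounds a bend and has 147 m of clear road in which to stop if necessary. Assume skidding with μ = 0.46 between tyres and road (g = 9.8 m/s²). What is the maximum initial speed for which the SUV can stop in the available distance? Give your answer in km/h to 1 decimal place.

Maximum speed ≈ 131.1 km/h

a = μg = 0.46 × 9.8 = 4.508 m/s².
v²/(2a) = d ⇒ v = √(2 × 4.508 × 147) = √1325.35 = 36.4054 m/s.
36.4054 m/s × 3.6 = 131.059 km/h.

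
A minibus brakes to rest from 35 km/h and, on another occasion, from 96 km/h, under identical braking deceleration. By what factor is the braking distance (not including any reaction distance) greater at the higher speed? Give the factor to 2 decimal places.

Braking distance d = v²/(2a), so with a fixed, d ∝ v².
Factor = (96/35)² = 2.7429² = 7.5235.

Factor ≈ 7.52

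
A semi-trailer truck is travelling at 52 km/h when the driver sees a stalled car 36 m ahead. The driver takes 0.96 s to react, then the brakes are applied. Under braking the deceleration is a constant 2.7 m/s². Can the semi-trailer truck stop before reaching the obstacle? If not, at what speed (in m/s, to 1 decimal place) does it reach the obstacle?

52 km/h ÷ 3.6 = 14.4444 m/s.
Reaction distance = 14.4444 × 0.96 = 13.867 m.
Braking distance needed to stop: v²/(2a) = 208.641 / 5.400 = 38.637 m, so total needed = 13.867 + 38.637 = 52.504 m > 36 m — it cannot stop.
Distance remaining when braking begins: 36 − 13.867 = 22.133 m.
v² = v₀² − 2a·d = 208.641 − 2 × 2.700 × 22.133 = 89.123 m²/s².
v = √89.123 = 9.440 m/s.

No — it strikes the obstacle at 9.4 m/s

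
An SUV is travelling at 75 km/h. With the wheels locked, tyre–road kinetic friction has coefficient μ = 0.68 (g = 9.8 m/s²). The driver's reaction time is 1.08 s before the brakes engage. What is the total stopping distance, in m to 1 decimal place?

75 km/h ÷ 3.6 = 20.8333 m/s.
a = μg = 0.68 × 9.8 = 6.664 m/s².
Reaction distance = v·t_r = 20.8333 × 1.08 = 22.500 m.
Braking distance = v²/(2a) = 20.8333² / (2 × 6.664) = 434.026 / 13.328 = 32.565 m.
Total = 22.500 + 32.565 = 55.065 m.

Total stopping distance ≈ 55.1 m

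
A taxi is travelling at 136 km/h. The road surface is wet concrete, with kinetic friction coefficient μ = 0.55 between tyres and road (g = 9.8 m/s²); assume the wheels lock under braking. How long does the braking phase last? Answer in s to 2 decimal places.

136 km/h ÷ 3.6 = 37.7778 m/s.
a = μg = 0.55 × 9.8 = 5.390 m/s².
Braking time = v/a = 37.7778 / 5.390 = 7.009 s.

Braking time ≈ 7.01 s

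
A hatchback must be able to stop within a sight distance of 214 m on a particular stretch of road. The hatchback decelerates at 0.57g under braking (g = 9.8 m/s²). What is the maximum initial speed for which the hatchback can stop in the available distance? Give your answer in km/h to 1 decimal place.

a = 0.57 × 9.8 = 5.586 m/s².
v²/(2a) = d ⇒ v = √(2 × 5.586 × 214) = √2390.81 = 48.8959 m/s.
48.8959 m/s × 3.6 = 176.025 km/h.

Maximum speed ≈ 176.0 km/h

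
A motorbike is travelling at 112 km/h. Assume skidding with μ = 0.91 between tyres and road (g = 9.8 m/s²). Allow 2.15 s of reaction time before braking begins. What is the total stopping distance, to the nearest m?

112 km/h ÷ 3.6 = 31.1111 m/s.
a = μg = 0.91 × 9.8 = 8.918 m/s².
Reaction distance = v·t_r = 31.1111 × 2.15 = 66.889 m.
Braking distance = v²/(2a) = 31.1111² / (2 × 8.918) = 967.901 / 17.836 = 54.267 m.
Total = 66.889 + 54.267 = 121.156 m.

Total stopping distance ≈ 121 m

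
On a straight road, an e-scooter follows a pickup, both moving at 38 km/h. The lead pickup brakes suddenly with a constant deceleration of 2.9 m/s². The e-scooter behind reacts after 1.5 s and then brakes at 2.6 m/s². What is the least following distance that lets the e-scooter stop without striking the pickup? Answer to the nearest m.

Minimum gap ≈ 18 m

38 km/h ÷ 3.6 = 10.5556 m/s.
Leader travels v²/(2a_L) = 111.421 / 5.800 = 19.211 m before stopping.
Follower covers v·t_r = 10.5556 × 1.5 = 15.833 m while reacting, then v²/(2a_F) = 111.421 / 5.200 = 21.427 m while braking, for a total of 15.833 + 21.427 = 37.260 m.
Since a_F ≤ a_L and the follower starts braking later, the follower is never slower than the leader, so the closest approach is when both have stopped.
Minimum gap = 37.260 − 19.211 = 18.049 m.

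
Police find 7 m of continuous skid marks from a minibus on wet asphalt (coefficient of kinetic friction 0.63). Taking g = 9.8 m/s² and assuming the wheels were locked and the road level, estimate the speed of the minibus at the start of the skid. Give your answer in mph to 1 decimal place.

Initial speed ≈ 20.8 mph

Deceleration a = μg = 0.63 × 9.8 = 6.174 m/s².
v = √(2a·d) = √(2 × 6.174 × 7) = √86.436 = 9.2971 m/s.
= 9.2971 ÷ 0.44704 = 20.797 mph.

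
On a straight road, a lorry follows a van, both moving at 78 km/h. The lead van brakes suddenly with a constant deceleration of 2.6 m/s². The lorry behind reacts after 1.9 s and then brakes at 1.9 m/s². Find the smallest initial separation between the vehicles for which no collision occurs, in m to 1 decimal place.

78 km/h ÷ 3.6 = 21.6667 m/s.
Leader travels v²/(2a_L) = 469.446 / 5.200 = 90.278 m before stopping.
Follower covers v·t_r = 21.6667 × 1.9 = 41.167 m while reacting, then v²/(2a_F) = 469.446 / 3.800 = 123.538 m while braking, for a total of 41.167 + 123.538 = 164.705 m.
Since a_F ≤ a_L and the follower starts braking later, the follower is never slower than the leader, so the closest approach is when both have stopped.
Minimum gap = 164.705 − 90.278 = 74.427 m.

Minimum gap ≈ 74.4 m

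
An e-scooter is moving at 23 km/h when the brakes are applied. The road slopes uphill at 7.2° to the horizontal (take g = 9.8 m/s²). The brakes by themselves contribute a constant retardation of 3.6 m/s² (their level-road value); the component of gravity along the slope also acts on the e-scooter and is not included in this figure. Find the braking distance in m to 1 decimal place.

23 km/h ÷ 3.6 = 6.3889 m/s.
Gravity along the uphill slope adds to the braking deceleration: a_eff = 3.600 + 9.8·sin 7.2° = 3.600 + 1.228 = 4.828 m/s².
Braking distance = v²/(2a) = 6.3889² / (2 × 4.828) = 40.818 / 9.656 = 4.227 m.

Braking distance ≈ 4.2 m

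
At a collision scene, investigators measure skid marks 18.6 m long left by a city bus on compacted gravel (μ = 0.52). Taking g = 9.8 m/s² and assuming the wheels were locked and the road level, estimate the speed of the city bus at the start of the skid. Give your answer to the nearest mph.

Deceleration a = μg = 0.52 × 9.8 = 5.096 m/s².
v = √(2a·d) = √(2 × 5.096 × 18.6) = √189.571 = 13.7685 m/s.
= 13.7685 ÷ 0.44704 = 30.799 mph.

Initial speed ≈ 31 mph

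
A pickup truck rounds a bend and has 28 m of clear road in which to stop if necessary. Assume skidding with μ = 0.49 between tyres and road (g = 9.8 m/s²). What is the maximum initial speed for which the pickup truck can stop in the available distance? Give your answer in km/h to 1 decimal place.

a = μg = 0.49 × 9.8 = 4.802 m/s².
v²/(2a) = d ⇒ v = √(2 × 4.802 × 28) = √268.91 = 16.3985 m/s.
16.3985 m/s × 3.6 = 59.035 km/h.

Maximum speed ≈ 59.0 km/h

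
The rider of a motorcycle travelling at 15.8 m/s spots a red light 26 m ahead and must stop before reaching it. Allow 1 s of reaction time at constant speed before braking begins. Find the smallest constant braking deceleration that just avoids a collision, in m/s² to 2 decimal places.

Distance covered during reaction = 15.8000 × 1 = 15.800 m.
Distance available for braking: 26 − 15.800 = 10.200 m.
v² = 2a·d ⇒ a = v²/(2d) = 15.8000² / (2 × 10.200) = 249.640 / 20.400 = 12.2373 m/s².

Required deceleration ≈ 12.24 m/s²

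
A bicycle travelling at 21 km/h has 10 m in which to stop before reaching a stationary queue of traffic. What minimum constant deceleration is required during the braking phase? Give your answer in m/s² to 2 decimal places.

Required deceleration ≈ 1.70 m/s²

21 km/h ÷ 3.6 = 5.8333 m/s.
v² = 2a·d ⇒ a = v²/(2d) = 5.8333² / (2 × 10.000) = 34.027 / 20.000 = 1.7014 m/s².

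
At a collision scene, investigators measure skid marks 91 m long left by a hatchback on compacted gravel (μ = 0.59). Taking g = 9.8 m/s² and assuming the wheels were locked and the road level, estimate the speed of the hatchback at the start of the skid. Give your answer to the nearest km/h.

Initial speed ≈ 117 km/h

Deceleration a = μg = 0.59 × 9.8 = 5.782 m/s².
v = √(2a·d) = √(2 × 5.782 × 91) = √1052.324 = 32.4395 m/s.
= 32.4395 × 3.6 = 116.782 km/h.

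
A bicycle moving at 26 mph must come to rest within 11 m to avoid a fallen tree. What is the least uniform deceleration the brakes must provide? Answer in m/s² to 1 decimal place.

26 mph × 0.44704 = 11.6230 m/s.
v² = 2a·d ⇒ a = v²/(2d) = 11.6230² / (2 × 11.000) = 135.094 / 22.000 = 6.1406 m/s².

Required deceleration ≈ 6.1 m/s²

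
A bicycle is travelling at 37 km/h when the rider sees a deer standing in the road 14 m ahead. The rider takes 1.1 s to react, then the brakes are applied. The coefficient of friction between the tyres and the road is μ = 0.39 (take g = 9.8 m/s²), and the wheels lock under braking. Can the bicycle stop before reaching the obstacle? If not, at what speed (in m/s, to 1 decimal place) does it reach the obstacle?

37 km/h ÷ 3.6 = 10.2778 m/s.
a = μg = 0.39 × 9.8 = 3.822 m/s².
Reaction distance = 10.2778 × 1.1 = 11.306 m.
Braking distance needed to stop: v²/(2a) = 105.633 / 7.644 = 13.819 m, so total needed = 11.306 + 13.819 = 25.125 m > 14 m — it cannot stop.
Distance remaining when braking begins: 14 − 11.306 = 2.694 m.
v² = v₀² − 2a·d = 105.633 − 2 × 3.822 × 2.694 = 85.040 m²/s².
v = √85.040 = 9.222 m/s.

No — it strikes the obstacle at 9.2 m/s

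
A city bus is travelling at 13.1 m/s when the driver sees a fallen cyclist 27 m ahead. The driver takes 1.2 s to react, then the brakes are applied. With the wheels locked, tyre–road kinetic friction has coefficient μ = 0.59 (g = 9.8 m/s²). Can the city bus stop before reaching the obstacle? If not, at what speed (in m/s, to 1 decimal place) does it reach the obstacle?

a = μg = 0.59 × 9.8 = 5.782 m/s².
Reaction distance = 13.1000 × 1.2 = 15.720 m.
Braking distance needed to stop: v²/(2a) = 171.610 / 11.564 = 14.840 m, so total needed = 15.720 + 14.840 = 30.560 m > 27 m — it cannot stop.
Distance remaining when braking begins: 27 − 15.720 = 11.280 m.
v² = v₀² − 2a·d = 171.610 − 2 × 5.782 × 11.280 = 41.168 m²/s².
v = √41.168 = 6.416 m/s.

No — it strikes the obstacle at 6.4 m/s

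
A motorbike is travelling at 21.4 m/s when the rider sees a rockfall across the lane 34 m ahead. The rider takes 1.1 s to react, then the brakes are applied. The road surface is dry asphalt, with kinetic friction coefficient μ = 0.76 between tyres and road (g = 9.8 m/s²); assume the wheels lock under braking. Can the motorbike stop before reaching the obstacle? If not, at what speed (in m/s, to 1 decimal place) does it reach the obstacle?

No — it strikes the obstacle at 17.4 m/s

a = μg = 0.76 × 9.8 = 7.448 m/s².
Reaction distance = 21.4000 × 1.1 = 23.540 m.
Braking distance needed to stop: v²/(2a) = 457.960 / 14.896 = 30.744 m, so total needed = 23.540 + 30.744 = 54.284 m > 34 m — it cannot stop.
Distance remaining when braking begins: 34 − 23.540 = 10.460 m.
v² = v₀² − 2a·d = 457.960 − 2 × 7.448 × 10.460 = 302.148 m²/s².
v = √302.148 = 17.382 m/s.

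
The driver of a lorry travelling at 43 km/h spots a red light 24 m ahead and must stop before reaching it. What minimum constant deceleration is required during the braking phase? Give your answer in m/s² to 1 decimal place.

Required deceleration ≈ 3.0 m/s²

43 km/h ÷ 3.6 = 11.9444 m/s.
v² = 2a·d ⇒ a = v²/(2d) = 11.9444² / (2 × 24.000) = 142.669 / 48.000 = 2.9723 m/s².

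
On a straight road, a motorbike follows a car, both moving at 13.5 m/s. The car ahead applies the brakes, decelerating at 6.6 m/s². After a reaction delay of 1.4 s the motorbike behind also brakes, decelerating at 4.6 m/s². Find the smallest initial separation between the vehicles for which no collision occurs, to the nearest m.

Leader travels v²/(2a_L) = 182.250 / 13.200 = 13.807 m before stopping.
Follower covers v·t_r = 13.5000 × 1.4 = 18.900 m while reacting, then v²/(2a_F) = 182.250 / 9.200 = 19.810 m while braking, for a total of 18.900 + 19.810 = 38.710 m.
Since a_F ≤ a_L and the follower starts braking later, the follower is never slower than the leader, so the closest approach is when both have stopped.
Minimum gap = 38.710 − 13.807 = 24.903 m.

Minimum gap ≈ 25 m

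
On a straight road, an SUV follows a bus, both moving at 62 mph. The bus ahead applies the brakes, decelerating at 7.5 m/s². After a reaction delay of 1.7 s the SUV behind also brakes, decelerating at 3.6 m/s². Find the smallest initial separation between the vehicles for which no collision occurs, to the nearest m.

Minimum gap ≈ 103 m

62 mph × 0.44704 = 27.7165 m/s.
Leader travels v²/(2a_L) = 768.204 / 15.000 = 51.214 m before stopping.
Follower covers v·t_r = 27.7165 × 1.7 = 47.118 m while reacting, then v²/(2a_F) = 768.204 / 7.200 = 106.695 m while braking, for a total of 47.118 + 106.695 = 153.813 m.
Since a_F ≤ a_L and the follower starts braking later, the follower is never slower than the leader, so the closest approach is when both have stopped.
Minimum gap = 153.813 − 51.214 = 102.599 m.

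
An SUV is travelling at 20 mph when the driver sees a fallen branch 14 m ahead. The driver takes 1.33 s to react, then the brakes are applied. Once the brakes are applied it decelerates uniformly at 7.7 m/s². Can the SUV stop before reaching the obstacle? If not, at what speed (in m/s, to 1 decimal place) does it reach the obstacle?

No — it strikes the obstacle at 6.9 m/s

20 mph × 0.44704 = 8.9408 m/s.
Reaction distance = 8.9408 × 1.33 = 11.891 m.
Braking distance needed to stop: v²/(2a) = 79.938 / 15.400 = 5.191 m, so total needed = 11.891 + 5.191 = 17.082 m > 14 m — it cannot stop.
Distance remaining when braking begins: 14 − 11.891 = 2.109 m.
v² = v₀² − 2a·d = 79.938 − 2 × 7.700 × 2.109 = 47.459 m²/s².
v = √47.459 = 6.889 m/s.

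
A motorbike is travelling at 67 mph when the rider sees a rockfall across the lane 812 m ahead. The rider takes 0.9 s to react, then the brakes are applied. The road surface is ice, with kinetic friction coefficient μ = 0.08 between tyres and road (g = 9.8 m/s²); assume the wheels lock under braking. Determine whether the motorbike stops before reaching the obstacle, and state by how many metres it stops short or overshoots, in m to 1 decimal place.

Yes — it stops 212.9 m short of the obstacle

67 mph × 0.44704 = 29.9517 m/s.
a = μg = 0.08 × 9.8 = 0.784 m/s².
Reaction distance = 29.9517 × 0.9 = 26.957 m.
Braking distance = v²/(2a) = 897.104 / 1.568 = 572.133 m.
Total stopping distance = 26.957 + 572.133 = 599.090 m, vs 812 m available — it stops with 812 − 599.090 = 212.910 m to spare.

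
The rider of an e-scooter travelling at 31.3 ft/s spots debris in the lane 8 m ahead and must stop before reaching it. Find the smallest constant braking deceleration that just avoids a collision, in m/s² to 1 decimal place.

Required deceleration ≈ 5.7 m/s²

31.3 ft/s × 0.3048 = 9.5402 m/s.
v² = 2a·d ⇒ a = v²/(2d) = 9.5402² / (2 × 8.000) = 91.015 / 16.000 = 5.6884 m/s².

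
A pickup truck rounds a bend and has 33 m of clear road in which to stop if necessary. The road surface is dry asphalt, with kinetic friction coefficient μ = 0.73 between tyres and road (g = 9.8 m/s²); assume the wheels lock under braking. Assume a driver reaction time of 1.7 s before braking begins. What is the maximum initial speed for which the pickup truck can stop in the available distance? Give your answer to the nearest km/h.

a = μg = 0.73 × 9.8 = 7.154 m/s².
Stopping distance: v·t_r + v²/(2a) = 33 with t_r = 1.7 s and a = 7.154 m/s².
So v² + 24.324 v − 472.16 = 0.
Positive root: v = −a·t_r + √((a·t_r)² + 2a·d) = −12.162 + √(147.914 + 472.16) = 12.7393 m/s.
12.7393 m/s × 3.6 = 45.861 km/h.

Maximum speed ≈ 46 km/h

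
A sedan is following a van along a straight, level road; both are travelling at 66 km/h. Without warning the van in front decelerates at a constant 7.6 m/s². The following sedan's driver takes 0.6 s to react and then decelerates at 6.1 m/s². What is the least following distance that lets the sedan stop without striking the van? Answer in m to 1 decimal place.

Minimum gap ≈ 16.4 m

66 km/h ÷ 3.6 = 18.3333 m/s.
Leader travels v²/(2a_L) = 336.110 / 15.200 = 22.113 m before stopping.
Follower covers v·t_r = 18.3333 × 0.6 = 11.000 m while reacting, then v²/(2a_F) = 336.110 / 12.200 = 27.550 m while braking, for a total of 11.000 + 27.550 = 38.550 m.
Since a_F ≤ a_L and the follower starts braking later, the follower is never slower than the leader, so the closest approach is when both have stopped.
Minimum gap = 38.550 − 22.113 = 16.437 m.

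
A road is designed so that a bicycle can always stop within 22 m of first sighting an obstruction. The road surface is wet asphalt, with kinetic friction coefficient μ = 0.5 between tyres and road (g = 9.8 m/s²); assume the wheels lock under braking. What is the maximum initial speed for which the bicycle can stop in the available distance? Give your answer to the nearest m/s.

a = μg = 0.5 × 9.8 = 4.900 m/s².
v²/(2a) = d ⇒ v = √(2 × 4.900 × 22) = √215.60 = 14.6833 m/s.

Maximum speed ≈ 15 m/s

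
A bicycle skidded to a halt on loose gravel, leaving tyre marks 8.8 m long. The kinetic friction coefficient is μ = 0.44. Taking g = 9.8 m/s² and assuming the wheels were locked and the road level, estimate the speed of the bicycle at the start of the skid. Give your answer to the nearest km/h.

Deceleration a = μg = 0.44 × 9.8 = 4.312 m/s².
v = √(2a·d) = √(2 × 4.312 × 8.8) = √75.891 = 8.7115 m/s.
= 8.7115 × 3.6 = 31.361 km/h.

Initial speed ≈ 31 km/h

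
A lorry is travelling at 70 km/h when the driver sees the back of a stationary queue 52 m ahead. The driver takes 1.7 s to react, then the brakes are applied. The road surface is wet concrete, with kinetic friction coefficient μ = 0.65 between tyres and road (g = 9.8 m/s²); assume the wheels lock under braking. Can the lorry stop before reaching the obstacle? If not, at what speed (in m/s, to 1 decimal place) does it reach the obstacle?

70 km/h ÷ 3.6 = 19.4444 m/s.
a = μg = 0.65 × 9.8 = 6.370 m/s².
Reaction distance = 19.4444 × 1.7 = 33.055 m.
Braking distance needed to stop: v²/(2a) = 378.085 / 12.740 = 29.677 m, so total needed = 33.055 + 29.677 = 62.732 m > 52 m — it cannot stop.
Distance remaining when braking begins: 52 − 33.055 = 18.945 m.
v² = v₀² − 2a·d = 378.085 − 2 × 6.370 × 18.945 = 136.726 m²/s².
v = √136.726 = 11.693 m/s.

No — it strikes the obstacle at 11.7 m/s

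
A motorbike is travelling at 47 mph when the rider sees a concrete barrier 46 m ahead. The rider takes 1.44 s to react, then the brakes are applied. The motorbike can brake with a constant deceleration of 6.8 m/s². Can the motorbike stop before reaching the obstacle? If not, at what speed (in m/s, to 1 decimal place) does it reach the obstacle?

No — it strikes the obstacle at 15.1 m/s

47 mph × 0.44704 = 21.0109 m/s.
Reaction distance = 21.0109 × 1.44 = 30.256 m.
Braking distance needed to stop: v²/(2a) = 441.458 / 13.600 = 32.460 m, so total needed = 30.256 + 32.460 = 62.716 m > 46 m — it cannot stop.
Distance remaining when braking begins: 46 − 30.256 = 15.744 m.
v² = v₀² − 2a·d = 441.458 − 2 × 6.800 × 15.744 = 227.340 m²/s².
v = √227.340 = 15.078 m/s.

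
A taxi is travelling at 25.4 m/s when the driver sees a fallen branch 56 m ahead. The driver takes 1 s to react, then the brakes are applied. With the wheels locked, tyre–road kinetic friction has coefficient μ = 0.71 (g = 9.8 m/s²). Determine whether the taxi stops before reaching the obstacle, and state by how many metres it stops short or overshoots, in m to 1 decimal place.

No — it overshoots by 15.8 m

a = μg = 0.71 × 9.8 = 6.958 m/s².
Reaction distance = 25.4000 × 1 = 25.400 m.
Braking distance = v²/(2a) = 645.160 / 13.916 = 46.361 m.
Total stopping distance = 25.400 + 46.361 = 71.761 m, vs 56 m available — it cannot stop in time and overshoots by 71.761 − 56 = 15.761 m.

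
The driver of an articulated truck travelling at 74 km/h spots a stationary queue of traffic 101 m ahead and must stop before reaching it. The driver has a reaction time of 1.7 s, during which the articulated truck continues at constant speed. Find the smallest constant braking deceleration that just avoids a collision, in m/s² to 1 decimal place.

Required deceleration ≈ 3.2 m/s²

74 km/h ÷ 3.6 = 20.5556 m/s.
Distance covered during reaction = 20.5556 × 1.7 = 34.945 m.
Distance available for braking: 101 − 34.945 = 66.055 m.
v² = 2a·d ⇒ a = v²/(2d) = 20.5556² / (2 × 66.055) = 422.533 / 132.110 = 3.1983 m/s².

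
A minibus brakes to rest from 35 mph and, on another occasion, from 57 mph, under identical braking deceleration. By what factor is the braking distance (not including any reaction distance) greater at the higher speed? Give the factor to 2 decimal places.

Braking distance d = v²/(2a), so with a fixed, d ∝ v².
Factor = (57/35)² = 1.6286² = 2.6523.

Factor ≈ 2.65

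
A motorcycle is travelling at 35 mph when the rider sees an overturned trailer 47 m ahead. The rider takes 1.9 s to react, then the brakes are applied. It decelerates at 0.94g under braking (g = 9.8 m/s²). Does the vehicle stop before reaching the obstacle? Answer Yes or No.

35 mph × 0.44704 = 15.6464 m/s.
a = 0.94 × 9.8 = 9.212 m/s².
Reaction distance = 15.6464 × 1.9 = 29.728 m.
Braking distance = v²/(2a) = 244.810 / 18.424 = 13.288 m.
Total stopping distance = 29.728 + 13.288 = 43.016 m, vs 47 m available — it stops with 47 − 43.016 = 3.984 m to spare.

Yes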